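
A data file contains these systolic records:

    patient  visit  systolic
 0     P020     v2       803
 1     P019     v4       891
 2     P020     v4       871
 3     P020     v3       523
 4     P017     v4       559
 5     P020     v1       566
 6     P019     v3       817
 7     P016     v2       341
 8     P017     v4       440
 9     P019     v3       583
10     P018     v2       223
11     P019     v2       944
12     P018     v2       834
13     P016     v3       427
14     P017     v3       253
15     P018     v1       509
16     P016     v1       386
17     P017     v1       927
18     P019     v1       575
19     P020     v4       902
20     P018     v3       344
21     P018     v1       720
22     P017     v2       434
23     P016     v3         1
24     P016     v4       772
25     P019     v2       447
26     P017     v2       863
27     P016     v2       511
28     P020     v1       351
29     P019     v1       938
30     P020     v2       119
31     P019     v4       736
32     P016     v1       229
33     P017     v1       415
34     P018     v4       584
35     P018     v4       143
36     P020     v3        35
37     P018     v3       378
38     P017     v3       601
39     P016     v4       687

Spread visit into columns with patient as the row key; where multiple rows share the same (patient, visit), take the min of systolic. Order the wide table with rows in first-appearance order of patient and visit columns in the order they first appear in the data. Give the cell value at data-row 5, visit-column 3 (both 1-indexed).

With rows in first-appearance order of patient, row 5 is patient=P018. visit columns in first-appearance order: v2, v4, v3, v1; column 3 is v3.
Long rows with patient=P018, visit=v3: min(344, 378) = 344.

344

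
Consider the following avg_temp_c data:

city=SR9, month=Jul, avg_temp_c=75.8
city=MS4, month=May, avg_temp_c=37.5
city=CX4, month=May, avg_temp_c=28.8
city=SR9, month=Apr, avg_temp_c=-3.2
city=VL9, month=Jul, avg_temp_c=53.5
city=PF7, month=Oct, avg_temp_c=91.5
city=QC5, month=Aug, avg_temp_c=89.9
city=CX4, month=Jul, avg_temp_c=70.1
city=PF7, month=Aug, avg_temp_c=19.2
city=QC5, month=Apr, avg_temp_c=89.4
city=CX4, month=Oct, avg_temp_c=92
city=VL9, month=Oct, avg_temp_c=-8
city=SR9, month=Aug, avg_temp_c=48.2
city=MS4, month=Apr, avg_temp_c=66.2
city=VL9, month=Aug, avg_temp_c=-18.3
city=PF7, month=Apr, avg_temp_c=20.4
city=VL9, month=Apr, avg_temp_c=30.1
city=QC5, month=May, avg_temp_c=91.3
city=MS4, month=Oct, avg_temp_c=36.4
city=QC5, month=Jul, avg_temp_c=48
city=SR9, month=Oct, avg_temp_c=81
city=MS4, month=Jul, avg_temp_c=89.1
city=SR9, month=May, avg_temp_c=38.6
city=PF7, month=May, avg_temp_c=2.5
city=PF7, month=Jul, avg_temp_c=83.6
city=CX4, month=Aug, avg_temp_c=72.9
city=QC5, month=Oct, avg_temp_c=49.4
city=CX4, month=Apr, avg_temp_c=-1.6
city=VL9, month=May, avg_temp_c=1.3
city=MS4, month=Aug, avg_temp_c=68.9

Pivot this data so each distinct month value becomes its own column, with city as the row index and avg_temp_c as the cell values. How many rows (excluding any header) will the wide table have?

6

6 distinct city values → 6 rows.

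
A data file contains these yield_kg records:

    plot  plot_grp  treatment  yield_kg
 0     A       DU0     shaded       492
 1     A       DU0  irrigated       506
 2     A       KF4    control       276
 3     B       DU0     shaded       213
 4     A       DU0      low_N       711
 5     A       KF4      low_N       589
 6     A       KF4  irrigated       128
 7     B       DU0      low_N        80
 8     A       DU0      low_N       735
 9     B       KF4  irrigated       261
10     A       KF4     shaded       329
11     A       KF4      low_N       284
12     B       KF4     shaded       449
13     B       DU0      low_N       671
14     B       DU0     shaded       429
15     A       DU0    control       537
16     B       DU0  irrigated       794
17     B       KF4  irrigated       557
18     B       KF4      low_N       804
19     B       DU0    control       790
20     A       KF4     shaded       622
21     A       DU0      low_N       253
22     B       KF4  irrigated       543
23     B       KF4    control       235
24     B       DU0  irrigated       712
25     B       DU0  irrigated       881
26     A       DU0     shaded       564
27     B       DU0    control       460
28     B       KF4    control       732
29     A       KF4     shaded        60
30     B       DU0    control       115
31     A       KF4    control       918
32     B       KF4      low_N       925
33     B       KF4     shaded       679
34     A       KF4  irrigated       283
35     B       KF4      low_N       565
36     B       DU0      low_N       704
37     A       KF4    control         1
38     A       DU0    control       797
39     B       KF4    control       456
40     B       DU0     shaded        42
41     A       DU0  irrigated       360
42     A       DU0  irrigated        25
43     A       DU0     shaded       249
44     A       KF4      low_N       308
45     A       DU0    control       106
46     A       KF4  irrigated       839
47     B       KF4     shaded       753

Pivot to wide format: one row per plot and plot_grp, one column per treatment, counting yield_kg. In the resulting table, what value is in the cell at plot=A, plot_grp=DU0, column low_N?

Rows with plot=A, plot_grp=DU0 and treatment=low_N: yield_kg values are 711, 735, 253.
3 rows match — count = 3.

3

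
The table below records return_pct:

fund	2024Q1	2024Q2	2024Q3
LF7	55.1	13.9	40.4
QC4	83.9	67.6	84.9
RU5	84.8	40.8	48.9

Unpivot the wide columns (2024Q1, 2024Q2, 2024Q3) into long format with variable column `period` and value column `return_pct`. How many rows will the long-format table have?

3 fund values × 3 melted columns = 9 rows.

9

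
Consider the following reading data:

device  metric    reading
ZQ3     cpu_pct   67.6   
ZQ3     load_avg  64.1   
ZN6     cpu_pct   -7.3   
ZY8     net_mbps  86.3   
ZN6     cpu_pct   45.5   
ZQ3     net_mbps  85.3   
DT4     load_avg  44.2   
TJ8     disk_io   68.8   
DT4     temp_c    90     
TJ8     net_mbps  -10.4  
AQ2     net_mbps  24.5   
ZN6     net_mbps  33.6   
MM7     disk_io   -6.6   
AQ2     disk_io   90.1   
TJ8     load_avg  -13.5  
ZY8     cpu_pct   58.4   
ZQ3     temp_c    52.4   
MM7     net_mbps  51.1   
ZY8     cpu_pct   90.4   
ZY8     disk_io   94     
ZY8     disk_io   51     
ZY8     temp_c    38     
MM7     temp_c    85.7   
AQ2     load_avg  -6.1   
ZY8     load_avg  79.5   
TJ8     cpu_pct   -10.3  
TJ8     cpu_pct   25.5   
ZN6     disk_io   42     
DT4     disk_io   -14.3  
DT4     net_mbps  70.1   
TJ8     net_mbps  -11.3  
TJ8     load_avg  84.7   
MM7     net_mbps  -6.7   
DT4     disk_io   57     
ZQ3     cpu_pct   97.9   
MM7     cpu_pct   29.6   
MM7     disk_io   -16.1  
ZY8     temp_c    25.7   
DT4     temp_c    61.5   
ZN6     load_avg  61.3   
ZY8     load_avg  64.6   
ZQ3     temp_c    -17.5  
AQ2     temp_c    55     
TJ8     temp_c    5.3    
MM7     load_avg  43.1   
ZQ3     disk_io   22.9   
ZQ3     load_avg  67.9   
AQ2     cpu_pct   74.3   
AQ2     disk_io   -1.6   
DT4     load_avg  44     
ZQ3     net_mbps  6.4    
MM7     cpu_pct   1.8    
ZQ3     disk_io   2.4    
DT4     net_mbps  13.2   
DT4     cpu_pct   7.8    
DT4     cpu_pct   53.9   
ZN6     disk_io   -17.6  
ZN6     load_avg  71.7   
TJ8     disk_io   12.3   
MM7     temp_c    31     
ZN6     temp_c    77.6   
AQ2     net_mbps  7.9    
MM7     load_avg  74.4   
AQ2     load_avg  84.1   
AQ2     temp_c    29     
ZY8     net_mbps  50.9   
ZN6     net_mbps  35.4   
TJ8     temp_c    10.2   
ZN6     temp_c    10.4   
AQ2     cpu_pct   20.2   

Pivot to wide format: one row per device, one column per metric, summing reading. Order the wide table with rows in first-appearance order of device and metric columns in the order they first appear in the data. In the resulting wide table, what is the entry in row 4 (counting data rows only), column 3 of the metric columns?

83.3

With rows in first-appearance order of device, row 4 is device=DT4. metric columns in first-appearance order: cpu_pct, load_avg, net_mbps, disk_io, temp_c; column 3 is net_mbps.
Long rows with device=DT4, metric=net_mbps: 70.1 + 13.2 = 83.3.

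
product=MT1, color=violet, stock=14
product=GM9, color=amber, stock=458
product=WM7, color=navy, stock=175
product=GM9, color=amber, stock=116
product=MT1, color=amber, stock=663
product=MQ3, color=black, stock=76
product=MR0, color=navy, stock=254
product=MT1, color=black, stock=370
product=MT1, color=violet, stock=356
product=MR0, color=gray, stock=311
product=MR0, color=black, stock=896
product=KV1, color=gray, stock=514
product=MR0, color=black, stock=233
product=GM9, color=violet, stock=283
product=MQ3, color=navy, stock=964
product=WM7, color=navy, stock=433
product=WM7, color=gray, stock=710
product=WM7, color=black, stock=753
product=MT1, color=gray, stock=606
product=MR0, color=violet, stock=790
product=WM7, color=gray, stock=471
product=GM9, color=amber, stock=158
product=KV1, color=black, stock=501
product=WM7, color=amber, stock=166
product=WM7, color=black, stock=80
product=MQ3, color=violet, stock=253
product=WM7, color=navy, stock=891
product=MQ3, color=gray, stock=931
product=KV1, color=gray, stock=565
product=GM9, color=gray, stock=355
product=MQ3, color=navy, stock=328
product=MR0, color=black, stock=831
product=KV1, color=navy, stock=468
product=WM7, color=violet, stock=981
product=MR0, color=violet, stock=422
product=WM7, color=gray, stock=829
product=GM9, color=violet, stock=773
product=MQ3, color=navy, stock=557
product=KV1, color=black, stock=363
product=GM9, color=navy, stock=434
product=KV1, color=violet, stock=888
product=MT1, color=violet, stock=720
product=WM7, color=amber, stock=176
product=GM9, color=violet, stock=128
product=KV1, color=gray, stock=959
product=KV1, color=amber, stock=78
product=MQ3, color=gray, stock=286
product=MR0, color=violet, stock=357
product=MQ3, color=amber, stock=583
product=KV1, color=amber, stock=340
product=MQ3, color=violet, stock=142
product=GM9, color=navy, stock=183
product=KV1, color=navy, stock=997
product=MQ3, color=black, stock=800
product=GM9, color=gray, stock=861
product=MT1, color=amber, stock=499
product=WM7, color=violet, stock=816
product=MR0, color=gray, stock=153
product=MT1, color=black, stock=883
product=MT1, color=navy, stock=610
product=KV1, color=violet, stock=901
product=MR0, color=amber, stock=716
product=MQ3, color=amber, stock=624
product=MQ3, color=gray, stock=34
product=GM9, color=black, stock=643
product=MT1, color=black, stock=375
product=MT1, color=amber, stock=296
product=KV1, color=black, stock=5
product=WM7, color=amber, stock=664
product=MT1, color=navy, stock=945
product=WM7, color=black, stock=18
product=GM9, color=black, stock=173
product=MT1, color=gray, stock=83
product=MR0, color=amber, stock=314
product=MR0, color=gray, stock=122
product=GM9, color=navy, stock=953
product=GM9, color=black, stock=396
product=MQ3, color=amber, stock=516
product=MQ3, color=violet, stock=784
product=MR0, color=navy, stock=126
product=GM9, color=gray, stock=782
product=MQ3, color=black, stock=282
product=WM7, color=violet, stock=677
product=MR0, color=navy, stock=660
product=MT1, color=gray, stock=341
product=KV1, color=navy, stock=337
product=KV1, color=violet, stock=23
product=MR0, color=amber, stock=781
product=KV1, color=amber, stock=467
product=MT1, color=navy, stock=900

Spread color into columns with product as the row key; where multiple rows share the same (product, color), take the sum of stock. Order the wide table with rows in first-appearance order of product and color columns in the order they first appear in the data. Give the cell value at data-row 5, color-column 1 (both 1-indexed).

With rows in first-appearance order of product, row 5 is product=MR0. color columns in first-appearance order: violet, amber, navy, black, gray; column 1 is violet.
Long rows with product=MR0, color=violet: 790 + 422 + 357 = 1569.

1569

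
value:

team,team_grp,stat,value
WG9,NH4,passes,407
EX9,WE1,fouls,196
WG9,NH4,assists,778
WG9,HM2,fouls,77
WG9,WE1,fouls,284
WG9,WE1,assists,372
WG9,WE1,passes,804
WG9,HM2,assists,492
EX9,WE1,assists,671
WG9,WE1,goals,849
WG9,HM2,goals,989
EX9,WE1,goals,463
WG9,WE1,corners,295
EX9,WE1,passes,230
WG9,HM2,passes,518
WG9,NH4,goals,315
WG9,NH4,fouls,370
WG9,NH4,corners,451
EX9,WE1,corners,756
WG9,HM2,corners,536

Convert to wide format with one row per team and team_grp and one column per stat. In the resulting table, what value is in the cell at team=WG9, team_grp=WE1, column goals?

849

Wide layout: rows indexed by team and team_grp, columns are the 5 distinct stat values (passes, fouls, assists, goals, corners).
Cell (team=WG9, team_grp=WE1, stat=goals) draws from the long row where team=WG9, team_grp=WE1 and stat=goals, which has value=849.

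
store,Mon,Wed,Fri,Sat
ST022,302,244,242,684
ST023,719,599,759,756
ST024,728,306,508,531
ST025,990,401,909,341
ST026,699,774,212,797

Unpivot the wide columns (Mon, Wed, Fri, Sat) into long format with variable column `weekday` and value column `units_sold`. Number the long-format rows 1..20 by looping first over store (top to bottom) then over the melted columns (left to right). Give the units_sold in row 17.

699

20 rows total (5 × 4). Row 17: index ⌊(17-1)/4⌋ = 4 into store → ST026; (17-1) mod 4 = 0 into the melted columns → Mon.
So row 17 is (ST026, Mon, 699); units_sold = 699.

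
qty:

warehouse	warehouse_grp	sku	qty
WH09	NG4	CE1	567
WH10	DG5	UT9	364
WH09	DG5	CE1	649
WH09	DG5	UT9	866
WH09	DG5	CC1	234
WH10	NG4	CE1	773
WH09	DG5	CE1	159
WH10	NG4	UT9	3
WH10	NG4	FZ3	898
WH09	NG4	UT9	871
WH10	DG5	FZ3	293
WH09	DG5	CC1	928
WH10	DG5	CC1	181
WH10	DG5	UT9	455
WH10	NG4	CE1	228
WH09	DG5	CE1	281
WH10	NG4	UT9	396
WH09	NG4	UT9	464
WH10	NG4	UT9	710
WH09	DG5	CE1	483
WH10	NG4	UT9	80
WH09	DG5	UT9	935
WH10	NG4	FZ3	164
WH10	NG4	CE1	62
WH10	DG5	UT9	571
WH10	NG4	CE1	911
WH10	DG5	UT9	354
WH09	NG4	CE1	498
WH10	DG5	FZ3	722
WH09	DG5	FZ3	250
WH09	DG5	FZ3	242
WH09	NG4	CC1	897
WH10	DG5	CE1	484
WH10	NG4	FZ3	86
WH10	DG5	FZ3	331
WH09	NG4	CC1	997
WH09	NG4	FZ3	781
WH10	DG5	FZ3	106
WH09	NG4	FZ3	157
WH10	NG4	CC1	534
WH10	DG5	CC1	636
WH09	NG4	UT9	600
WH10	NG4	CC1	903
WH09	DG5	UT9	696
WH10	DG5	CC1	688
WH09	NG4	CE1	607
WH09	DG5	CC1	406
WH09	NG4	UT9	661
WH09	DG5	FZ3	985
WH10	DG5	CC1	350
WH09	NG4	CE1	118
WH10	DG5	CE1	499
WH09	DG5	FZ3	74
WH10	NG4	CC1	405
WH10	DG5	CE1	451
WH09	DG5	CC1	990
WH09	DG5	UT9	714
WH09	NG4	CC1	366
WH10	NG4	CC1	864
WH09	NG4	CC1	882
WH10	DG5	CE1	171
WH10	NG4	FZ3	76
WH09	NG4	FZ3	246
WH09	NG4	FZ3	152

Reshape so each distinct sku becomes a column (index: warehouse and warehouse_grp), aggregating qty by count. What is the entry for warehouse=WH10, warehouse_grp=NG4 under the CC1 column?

Rows with warehouse=WH10, warehouse_grp=NG4 and sku=CC1: qty values are 534, 903, 405, 864.
4 rows match — count = 4.

4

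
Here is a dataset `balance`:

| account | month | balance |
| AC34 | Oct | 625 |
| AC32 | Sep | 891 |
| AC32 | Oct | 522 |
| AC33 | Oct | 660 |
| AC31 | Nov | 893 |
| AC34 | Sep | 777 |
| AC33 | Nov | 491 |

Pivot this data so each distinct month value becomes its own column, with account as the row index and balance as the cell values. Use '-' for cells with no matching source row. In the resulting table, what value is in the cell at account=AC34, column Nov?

No long-format row has account=AC34 and month=Nov, so the cell is -.

-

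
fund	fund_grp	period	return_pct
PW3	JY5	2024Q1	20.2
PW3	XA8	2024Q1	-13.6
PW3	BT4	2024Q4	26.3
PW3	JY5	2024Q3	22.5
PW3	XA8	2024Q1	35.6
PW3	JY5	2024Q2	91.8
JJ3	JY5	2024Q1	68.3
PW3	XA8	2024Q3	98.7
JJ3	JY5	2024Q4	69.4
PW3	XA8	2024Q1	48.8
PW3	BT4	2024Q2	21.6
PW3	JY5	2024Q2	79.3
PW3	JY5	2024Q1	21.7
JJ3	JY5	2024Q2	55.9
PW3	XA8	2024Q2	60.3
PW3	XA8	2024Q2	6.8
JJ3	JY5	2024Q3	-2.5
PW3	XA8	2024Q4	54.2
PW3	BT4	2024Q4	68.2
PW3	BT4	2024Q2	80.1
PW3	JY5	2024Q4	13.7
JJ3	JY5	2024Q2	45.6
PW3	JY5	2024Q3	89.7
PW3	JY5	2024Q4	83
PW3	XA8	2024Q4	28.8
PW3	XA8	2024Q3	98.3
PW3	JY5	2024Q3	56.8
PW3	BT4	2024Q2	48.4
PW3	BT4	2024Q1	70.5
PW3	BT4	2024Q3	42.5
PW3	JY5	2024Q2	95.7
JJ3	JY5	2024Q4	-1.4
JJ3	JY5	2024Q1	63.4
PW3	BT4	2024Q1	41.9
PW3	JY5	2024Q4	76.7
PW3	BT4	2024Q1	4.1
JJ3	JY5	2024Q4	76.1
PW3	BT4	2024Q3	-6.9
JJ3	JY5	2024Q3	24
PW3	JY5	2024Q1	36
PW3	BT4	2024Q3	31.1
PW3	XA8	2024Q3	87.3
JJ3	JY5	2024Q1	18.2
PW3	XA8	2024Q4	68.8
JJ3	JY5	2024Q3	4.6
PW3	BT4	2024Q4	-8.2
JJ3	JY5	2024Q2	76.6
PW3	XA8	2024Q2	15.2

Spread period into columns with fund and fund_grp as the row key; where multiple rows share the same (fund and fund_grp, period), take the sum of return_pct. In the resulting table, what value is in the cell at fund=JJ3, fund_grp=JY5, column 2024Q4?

Rows with fund=JJ3, fund_grp=JY5 and period=2024Q4: return_pct values are 69.4, -1.4, 76.1.
69.4 + -1.4 + 76.1 = 144.1.

144.1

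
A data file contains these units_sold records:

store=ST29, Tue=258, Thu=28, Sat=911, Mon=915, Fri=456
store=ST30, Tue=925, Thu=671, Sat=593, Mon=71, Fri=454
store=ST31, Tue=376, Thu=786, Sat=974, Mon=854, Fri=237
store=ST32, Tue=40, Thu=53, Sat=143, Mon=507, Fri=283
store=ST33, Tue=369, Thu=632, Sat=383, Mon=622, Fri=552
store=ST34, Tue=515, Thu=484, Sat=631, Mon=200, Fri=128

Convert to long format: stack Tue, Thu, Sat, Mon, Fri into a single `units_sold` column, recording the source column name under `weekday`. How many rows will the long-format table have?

6 store values × 5 melted columns = 30 rows.

30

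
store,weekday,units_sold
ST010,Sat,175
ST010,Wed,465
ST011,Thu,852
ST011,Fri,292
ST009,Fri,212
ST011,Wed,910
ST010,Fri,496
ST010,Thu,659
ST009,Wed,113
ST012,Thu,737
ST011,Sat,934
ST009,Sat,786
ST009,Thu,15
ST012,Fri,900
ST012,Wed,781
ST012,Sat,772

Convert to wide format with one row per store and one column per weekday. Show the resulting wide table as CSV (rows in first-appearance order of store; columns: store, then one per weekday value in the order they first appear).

Columns: store plus the 4 distinct weekday values (Sat, Wed, Thu, Fri).
For example, row ST010 column Sat takes units_sold=175 from the long row (ST010, Sat).

store,Sat,Wed,Thu,Fri
ST010,175,465,659,496
ST011,934,910,852,292
ST009,786,113,15,212
ST012,772,781,737,900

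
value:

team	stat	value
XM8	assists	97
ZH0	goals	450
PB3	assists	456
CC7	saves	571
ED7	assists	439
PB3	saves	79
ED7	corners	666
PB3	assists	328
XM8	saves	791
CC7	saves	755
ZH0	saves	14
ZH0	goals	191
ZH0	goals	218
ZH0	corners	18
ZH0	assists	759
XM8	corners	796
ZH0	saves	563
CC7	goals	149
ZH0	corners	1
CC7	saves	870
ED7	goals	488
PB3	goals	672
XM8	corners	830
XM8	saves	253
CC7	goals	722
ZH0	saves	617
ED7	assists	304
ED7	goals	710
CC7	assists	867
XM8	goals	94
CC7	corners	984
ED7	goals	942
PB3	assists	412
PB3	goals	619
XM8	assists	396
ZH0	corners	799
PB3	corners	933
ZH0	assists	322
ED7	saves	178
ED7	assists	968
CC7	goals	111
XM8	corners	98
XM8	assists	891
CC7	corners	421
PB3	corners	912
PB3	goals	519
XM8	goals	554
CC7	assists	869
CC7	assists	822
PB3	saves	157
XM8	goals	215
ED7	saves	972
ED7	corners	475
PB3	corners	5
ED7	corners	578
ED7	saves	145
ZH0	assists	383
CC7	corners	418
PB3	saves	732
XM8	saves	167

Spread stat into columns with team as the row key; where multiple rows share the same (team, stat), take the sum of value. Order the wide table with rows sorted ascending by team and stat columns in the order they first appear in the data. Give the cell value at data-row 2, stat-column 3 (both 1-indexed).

With rows sorted ascending by team, row 2 is team=ED7. stat columns in first-appearance order: assists, goals, saves, corners; column 3 is saves.
Long rows with team=ED7, stat=saves: 178 + 972 + 145 = 1295.

1295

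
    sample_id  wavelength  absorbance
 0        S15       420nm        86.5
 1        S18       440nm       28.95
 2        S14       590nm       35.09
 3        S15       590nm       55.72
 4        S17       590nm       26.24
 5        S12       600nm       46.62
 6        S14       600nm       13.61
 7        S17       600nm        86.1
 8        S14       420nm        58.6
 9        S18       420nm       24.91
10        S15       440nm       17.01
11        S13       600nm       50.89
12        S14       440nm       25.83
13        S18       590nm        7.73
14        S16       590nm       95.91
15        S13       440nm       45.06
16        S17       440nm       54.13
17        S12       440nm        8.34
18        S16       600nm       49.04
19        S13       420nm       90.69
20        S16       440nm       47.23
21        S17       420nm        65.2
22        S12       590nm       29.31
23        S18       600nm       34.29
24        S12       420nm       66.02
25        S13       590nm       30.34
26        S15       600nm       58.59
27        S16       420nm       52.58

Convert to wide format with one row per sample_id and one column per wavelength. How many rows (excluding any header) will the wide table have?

7 distinct sample_id values → 7 rows.

7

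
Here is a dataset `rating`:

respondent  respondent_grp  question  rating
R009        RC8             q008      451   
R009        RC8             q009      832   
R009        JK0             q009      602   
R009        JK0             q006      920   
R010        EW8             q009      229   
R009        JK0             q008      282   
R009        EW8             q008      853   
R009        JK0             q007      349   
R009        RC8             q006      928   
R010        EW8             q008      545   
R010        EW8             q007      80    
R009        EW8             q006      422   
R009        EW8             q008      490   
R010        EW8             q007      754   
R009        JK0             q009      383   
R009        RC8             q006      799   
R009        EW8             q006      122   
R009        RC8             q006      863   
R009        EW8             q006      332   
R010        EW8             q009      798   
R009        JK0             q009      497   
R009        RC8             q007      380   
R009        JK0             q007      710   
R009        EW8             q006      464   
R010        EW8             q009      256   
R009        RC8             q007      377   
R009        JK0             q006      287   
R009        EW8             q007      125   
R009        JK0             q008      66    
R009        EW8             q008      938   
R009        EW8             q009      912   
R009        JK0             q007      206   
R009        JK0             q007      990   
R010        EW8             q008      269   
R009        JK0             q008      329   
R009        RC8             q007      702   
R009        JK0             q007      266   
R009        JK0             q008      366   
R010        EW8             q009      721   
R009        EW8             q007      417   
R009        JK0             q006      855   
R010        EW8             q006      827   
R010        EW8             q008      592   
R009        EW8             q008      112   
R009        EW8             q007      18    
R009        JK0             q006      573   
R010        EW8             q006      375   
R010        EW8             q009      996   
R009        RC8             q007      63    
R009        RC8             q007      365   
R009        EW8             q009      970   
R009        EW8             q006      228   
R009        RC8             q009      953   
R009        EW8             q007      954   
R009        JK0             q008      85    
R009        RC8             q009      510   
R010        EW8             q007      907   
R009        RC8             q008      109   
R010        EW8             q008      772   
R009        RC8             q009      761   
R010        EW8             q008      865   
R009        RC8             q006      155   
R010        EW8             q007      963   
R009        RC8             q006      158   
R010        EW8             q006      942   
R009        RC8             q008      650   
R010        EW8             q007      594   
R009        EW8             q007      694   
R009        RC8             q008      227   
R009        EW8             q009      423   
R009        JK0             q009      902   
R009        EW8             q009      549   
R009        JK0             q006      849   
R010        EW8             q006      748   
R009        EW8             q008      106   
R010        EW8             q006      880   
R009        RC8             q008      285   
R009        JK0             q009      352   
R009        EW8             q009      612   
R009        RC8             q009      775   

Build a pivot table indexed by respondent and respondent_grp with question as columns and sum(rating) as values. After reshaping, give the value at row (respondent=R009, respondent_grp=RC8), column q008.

Rows with respondent=R009, respondent_grp=RC8 and question=q008: rating values are 451, 109, 650, 227, 285.
451 + 109 + 650 + 227 + 285 = 1722.

1722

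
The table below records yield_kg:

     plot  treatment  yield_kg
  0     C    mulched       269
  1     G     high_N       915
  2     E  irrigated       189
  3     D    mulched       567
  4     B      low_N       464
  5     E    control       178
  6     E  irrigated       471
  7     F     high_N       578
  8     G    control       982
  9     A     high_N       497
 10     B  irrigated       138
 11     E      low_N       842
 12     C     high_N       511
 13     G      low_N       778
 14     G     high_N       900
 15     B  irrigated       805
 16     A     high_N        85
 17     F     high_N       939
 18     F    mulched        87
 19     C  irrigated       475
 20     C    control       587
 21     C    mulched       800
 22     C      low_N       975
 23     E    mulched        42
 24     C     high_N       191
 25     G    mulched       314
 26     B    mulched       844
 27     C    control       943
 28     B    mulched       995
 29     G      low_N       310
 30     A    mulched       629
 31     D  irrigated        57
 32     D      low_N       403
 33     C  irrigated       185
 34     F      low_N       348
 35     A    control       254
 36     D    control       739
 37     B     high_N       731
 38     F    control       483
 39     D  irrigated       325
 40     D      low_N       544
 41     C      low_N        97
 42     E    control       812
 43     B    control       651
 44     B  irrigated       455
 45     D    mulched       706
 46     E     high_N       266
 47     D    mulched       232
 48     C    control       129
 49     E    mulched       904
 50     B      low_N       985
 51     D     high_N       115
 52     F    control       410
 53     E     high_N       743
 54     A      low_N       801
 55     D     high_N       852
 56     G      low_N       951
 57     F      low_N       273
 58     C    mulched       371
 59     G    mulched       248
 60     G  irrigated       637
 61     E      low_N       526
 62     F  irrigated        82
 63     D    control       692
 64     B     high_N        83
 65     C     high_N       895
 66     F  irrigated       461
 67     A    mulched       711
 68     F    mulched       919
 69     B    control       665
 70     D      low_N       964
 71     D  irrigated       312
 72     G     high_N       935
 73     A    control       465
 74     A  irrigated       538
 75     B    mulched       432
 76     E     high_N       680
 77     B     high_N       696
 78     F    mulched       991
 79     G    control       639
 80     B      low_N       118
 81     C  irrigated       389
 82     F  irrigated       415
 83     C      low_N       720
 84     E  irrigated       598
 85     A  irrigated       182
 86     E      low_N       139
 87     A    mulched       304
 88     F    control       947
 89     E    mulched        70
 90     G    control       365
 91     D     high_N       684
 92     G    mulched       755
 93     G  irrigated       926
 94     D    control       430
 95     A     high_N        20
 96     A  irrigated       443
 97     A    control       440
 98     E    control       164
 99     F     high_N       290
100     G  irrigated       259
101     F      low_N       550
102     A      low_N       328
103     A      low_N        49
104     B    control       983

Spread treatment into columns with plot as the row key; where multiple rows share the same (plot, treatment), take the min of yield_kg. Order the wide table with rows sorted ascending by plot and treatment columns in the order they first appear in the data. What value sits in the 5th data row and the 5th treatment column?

164

With rows sorted ascending by plot, row 5 is plot=E. treatment columns in first-appearance order: mulched, high_N, irrigated, low_N, control; column 5 is control.
Long rows with plot=E, treatment=control: min(178, 812, 164) = 164.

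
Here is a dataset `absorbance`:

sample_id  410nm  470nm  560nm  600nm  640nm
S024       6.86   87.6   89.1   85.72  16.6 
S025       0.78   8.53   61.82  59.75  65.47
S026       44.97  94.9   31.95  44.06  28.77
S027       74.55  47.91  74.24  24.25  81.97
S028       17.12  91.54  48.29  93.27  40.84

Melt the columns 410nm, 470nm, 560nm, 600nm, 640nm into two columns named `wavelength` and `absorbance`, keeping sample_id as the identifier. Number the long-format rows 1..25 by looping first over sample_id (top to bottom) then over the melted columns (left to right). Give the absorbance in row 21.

25 rows total (5 × 5). Row 21: index ⌊(21-1)/5⌋ = 4 into sample_id → S028; (21-1) mod 5 = 0 into the melted columns → 410nm.
So row 21 is (S028, 410nm, 17.12); absorbance = 17.12.

17.12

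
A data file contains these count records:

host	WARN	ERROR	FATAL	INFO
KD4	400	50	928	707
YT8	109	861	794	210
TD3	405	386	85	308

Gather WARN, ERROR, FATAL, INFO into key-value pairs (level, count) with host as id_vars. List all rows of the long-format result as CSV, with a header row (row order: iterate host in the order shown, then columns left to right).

host,level,count
KD4,WARN,400
KD4,ERROR,50
KD4,FATAL,928
KD4,INFO,707
YT8,WARN,109
YT8,ERROR,861
YT8,FATAL,794
YT8,INFO,210
TD3,WARN,405
TD3,ERROR,386
TD3,FATAL,85
TD3,INFO,308

Each (host, column) pair becomes one row: 3 × 4 = 12 rows.
For example, (KD4, WARN) → count=400.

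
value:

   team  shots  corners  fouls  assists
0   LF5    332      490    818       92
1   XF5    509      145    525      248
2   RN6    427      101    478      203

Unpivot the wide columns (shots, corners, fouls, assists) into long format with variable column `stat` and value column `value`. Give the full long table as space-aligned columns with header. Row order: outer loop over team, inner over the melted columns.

Each (team, column) pair becomes one row: 3 × 4 = 12 rows.
For example, (LF5, shots) → value=332.

team  stat     value
LF5   shots    332  
LF5   corners  490  
LF5   fouls    818  
LF5   assists  92   
XF5   shots    509  
XF5   corners  145  
XF5   fouls    525  
XF5   assists  248  
RN6   shots    427  
RN6   corners  101  
RN6   fouls    478  
RN6   assists  203  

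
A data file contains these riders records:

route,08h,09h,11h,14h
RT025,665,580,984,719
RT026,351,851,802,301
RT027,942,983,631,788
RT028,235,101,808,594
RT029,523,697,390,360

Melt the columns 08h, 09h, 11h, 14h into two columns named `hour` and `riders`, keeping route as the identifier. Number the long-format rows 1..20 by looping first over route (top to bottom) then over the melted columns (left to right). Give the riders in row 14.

101

20 rows total (5 × 4). Row 14: index ⌊(14-1)/4⌋ = 3 into route → RT028; (14-1) mod 4 = 1 into the melted columns → 09h.
So row 14 is (RT028, 09h, 101); riders = 101.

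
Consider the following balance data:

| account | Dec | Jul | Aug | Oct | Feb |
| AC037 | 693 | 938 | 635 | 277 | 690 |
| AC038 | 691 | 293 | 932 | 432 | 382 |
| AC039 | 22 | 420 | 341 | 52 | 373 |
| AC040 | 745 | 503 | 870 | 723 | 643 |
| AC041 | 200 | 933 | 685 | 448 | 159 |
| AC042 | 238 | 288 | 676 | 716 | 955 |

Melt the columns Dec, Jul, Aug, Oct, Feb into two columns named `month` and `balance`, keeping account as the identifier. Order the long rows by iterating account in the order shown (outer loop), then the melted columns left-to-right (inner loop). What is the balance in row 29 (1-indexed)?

716

30 rows total (6 × 5). Row 29: index ⌊(29-1)/5⌋ = 5 into account → AC042; (29-1) mod 5 = 3 into the melted columns → Oct.
So row 29 is (AC042, Oct, 716); balance = 716.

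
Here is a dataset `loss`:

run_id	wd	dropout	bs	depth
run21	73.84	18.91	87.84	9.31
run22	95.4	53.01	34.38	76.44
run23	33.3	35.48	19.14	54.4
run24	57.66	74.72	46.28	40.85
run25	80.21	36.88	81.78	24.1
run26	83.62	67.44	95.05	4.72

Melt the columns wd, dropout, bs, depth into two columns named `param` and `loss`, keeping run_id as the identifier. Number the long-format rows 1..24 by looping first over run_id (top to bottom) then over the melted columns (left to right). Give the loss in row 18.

36.88

24 rows total (6 × 4). Row 18: index ⌊(18-1)/4⌋ = 4 into run_id → run25; (18-1) mod 4 = 1 into the melted columns → dropout.
So row 18 is (run25, dropout, 36.88); loss = 36.88.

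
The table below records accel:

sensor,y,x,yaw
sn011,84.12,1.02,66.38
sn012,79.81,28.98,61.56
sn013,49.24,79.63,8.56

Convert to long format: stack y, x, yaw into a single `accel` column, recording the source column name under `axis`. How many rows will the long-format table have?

9

3 sensor values × 3 melted columns = 9 rows.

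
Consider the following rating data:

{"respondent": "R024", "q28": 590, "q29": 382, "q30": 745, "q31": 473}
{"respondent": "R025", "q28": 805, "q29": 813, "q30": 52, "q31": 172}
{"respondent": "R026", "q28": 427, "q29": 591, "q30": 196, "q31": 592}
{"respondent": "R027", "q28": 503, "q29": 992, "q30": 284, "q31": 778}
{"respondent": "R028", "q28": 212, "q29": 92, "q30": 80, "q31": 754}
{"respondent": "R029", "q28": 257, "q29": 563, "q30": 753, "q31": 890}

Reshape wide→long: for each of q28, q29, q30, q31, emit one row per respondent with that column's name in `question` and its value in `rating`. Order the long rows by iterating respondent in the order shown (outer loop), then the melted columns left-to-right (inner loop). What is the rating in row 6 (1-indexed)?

813

24 rows total (6 × 4). Row 6: index ⌊(6-1)/4⌋ = 1 into respondent → R025; (6-1) mod 4 = 1 into the melted columns → q29.
So row 6 is (R025, q29, 813); rating = 813.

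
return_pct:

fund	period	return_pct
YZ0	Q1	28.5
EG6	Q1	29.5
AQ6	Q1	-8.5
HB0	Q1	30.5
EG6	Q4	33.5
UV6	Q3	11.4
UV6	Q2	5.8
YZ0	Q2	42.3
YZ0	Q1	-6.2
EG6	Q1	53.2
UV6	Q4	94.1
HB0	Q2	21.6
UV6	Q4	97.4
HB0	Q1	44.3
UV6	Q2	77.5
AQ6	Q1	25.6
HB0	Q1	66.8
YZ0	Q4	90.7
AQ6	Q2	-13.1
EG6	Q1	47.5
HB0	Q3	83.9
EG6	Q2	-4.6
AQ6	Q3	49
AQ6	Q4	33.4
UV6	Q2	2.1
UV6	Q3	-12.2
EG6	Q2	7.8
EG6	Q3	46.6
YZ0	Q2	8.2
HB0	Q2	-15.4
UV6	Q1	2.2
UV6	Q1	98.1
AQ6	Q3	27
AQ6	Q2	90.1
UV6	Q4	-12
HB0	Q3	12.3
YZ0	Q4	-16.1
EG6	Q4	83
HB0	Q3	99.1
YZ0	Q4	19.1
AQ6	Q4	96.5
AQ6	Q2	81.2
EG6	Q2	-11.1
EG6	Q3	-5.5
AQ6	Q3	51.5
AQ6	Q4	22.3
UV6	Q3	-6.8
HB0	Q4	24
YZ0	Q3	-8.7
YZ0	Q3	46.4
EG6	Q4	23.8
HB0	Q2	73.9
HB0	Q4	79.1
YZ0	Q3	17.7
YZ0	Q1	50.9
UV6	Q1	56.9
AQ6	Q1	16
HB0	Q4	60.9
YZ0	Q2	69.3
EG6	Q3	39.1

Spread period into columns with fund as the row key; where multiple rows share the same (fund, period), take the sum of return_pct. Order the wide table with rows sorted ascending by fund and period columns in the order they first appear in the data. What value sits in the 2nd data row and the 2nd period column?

140.3

With rows sorted ascending by fund, row 2 is fund=EG6. period columns in first-appearance order: Q1, Q4, Q3, Q2; column 2 is Q4.
Long rows with fund=EG6, period=Q4: 33.5 + 83 + 23.8 = 140.3.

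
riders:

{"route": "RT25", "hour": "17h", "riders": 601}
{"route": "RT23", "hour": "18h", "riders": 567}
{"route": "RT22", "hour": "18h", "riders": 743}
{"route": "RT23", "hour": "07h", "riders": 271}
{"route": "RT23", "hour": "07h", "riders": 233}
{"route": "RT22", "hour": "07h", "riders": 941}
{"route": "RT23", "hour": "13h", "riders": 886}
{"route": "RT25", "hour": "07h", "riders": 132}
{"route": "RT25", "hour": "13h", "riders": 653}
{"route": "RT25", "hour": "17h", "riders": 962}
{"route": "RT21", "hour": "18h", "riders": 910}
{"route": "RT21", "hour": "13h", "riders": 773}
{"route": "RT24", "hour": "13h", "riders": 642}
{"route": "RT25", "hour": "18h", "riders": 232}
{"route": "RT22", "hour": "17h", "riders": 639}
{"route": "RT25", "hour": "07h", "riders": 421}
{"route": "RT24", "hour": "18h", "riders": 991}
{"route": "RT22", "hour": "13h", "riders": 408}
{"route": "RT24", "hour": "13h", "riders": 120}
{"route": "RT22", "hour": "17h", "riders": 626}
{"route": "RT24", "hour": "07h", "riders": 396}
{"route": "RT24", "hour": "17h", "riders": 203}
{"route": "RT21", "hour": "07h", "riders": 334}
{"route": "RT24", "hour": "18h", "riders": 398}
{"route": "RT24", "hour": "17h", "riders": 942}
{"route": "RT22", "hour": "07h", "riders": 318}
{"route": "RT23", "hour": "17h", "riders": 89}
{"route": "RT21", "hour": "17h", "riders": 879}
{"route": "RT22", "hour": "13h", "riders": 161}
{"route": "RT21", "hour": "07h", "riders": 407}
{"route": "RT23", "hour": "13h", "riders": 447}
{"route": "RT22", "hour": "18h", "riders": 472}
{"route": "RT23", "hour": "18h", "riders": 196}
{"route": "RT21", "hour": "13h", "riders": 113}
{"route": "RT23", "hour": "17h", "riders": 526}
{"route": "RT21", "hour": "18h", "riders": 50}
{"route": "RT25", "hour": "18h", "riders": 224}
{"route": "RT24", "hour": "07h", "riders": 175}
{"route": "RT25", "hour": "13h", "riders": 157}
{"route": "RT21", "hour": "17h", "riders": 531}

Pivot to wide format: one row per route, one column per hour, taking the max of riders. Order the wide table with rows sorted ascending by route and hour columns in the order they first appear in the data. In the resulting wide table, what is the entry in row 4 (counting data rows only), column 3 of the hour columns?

396

With rows sorted ascending by route, row 4 is route=RT24. hour columns in first-appearance order: 17h, 18h, 07h, 13h; column 3 is 07h.
Long rows with route=RT24, hour=07h: max(396, 175) = 396.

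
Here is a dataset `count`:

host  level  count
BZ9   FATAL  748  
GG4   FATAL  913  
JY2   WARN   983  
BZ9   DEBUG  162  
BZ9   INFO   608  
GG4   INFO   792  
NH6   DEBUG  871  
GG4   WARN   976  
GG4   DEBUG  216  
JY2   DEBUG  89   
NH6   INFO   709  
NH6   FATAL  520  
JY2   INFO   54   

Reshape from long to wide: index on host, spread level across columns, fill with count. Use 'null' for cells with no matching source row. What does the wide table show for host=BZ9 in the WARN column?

null

No long-format row has host=BZ9 and level=WARN, so the cell is null.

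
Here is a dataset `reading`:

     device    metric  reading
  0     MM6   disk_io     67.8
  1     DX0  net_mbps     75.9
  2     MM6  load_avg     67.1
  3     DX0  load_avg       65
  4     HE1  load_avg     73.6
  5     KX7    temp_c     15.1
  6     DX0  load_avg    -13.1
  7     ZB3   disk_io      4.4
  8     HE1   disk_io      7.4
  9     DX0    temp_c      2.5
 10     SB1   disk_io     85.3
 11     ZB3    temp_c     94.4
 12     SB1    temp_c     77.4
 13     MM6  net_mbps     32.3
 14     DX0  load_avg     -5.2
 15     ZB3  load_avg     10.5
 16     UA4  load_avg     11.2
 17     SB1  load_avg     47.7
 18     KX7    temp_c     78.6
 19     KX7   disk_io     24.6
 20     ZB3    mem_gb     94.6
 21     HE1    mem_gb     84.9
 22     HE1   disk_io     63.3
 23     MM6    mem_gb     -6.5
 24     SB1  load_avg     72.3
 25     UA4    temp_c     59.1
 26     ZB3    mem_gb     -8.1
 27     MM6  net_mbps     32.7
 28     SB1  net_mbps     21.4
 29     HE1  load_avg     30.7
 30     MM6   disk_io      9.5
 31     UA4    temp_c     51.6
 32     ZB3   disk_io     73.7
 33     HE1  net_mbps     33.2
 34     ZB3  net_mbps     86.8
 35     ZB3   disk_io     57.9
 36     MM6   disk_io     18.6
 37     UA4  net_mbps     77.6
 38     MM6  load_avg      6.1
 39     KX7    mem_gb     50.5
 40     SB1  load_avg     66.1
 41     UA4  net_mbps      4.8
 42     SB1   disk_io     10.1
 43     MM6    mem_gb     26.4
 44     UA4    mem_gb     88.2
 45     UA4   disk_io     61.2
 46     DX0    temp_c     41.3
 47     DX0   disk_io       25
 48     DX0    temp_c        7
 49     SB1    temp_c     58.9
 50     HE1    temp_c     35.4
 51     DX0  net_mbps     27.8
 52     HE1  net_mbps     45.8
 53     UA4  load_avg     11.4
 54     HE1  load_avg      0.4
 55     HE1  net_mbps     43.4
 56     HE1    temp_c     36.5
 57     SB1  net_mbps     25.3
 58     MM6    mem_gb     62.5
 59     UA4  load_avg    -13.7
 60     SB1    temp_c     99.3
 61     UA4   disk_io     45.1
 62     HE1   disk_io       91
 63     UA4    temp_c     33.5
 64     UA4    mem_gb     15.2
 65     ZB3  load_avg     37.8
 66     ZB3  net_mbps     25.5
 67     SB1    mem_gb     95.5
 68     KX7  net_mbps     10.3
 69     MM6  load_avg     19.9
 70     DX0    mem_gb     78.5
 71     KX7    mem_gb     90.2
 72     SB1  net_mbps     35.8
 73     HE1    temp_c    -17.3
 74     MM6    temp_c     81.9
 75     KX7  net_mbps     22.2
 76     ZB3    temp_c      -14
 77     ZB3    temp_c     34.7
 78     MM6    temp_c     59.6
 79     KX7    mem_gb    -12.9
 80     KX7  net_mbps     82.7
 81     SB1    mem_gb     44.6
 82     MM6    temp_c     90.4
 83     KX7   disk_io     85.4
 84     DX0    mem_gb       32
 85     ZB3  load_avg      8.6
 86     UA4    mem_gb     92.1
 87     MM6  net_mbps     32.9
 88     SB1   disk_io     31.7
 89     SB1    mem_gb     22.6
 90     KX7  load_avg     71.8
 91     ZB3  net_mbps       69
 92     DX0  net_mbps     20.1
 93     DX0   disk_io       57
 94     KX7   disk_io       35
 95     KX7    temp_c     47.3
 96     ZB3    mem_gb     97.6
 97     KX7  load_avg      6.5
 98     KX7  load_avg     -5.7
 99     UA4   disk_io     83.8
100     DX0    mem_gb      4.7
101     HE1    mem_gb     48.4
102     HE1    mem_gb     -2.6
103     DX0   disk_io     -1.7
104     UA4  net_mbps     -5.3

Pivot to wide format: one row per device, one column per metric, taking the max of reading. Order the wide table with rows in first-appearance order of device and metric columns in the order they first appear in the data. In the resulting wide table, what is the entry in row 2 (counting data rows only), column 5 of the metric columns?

78.5

With rows in first-appearance order of device, row 2 is device=DX0. metric columns in first-appearance order: disk_io, net_mbps, load_avg, temp_c, mem_gb; column 5 is mem_gb.
Long rows with device=DX0, metric=mem_gb: max(78.5, 32, 4.7) = 78.5.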